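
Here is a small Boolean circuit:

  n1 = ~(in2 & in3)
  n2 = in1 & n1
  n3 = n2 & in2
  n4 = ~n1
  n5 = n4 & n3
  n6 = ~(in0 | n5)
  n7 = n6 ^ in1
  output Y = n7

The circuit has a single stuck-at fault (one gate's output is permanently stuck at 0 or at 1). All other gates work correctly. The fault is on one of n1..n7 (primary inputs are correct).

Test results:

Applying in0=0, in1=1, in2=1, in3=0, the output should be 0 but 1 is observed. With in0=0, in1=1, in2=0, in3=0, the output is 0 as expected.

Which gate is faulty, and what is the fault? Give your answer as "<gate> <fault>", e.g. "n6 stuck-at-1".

n4 stuck-at-1

Fault-free values for test 1 (in0=0, in1=1, in2=1, in3=0): n1=1, n2=1, n3=1, n4=0, n5=0, n6=1, n7=0, giving Y=0. Observed 1.
Test 1: faults giving observed 1 are {n4 stuck-at-1, n5 stuck-at-1, n6 stuck-at-0, n7 stuck-at-1}.
Test 2 (in0=0, in1=1, in2=0, in3=0): fault-free n1=1, n2=1, n3=0, n4=0, n5=0, n6=1, n7=0 → 0; observed 0. Eliminates n5 stuck-at-1, n6 stuck-at-0, n7 stuck-at-1.
Only n4 stuck-at-1 is consistent with every test.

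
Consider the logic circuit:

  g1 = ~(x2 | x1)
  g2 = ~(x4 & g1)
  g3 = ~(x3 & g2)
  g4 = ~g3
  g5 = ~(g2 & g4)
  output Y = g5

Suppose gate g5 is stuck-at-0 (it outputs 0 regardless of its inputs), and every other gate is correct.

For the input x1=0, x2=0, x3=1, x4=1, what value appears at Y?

Propagate with g5 forced: g1=1, g2=0, g3=1, g4=0, g5=0 [stuck-at-0].
So Y = 0. (Without the fault it would be 1.)

0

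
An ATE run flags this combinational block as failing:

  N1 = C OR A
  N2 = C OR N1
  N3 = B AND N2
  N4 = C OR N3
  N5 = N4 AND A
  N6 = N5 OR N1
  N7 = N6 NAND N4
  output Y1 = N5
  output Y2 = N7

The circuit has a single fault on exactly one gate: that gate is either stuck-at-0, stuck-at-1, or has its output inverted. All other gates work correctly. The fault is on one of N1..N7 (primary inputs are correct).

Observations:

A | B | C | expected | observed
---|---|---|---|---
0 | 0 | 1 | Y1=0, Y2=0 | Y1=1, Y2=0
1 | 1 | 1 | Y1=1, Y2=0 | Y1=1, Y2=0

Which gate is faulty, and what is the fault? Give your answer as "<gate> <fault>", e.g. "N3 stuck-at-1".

Fault-free values for test 1 (A=0, B=0, C=1): N1=1, N2=1, N3=0, N4=1, N5=0, N6=1, N7=0, giving Y1=0, Y2=0. Observed Y1=1, Y2=0.
Test 1: faults giving observed Y1=1, Y2=0 are {N5 stuck-at-1, N5 inverted output}.
Test 2 (A=1, B=1, C=1): fault-free N1=1, N2=1, N3=1, N4=1, N5=1, N6=1, N7=0 → Y1=1, Y2=0; observed Y1=1, Y2=0. Eliminates N5 inverted output.
Only N5 stuck-at-1 is consistent with every test.

N5 stuck-at-1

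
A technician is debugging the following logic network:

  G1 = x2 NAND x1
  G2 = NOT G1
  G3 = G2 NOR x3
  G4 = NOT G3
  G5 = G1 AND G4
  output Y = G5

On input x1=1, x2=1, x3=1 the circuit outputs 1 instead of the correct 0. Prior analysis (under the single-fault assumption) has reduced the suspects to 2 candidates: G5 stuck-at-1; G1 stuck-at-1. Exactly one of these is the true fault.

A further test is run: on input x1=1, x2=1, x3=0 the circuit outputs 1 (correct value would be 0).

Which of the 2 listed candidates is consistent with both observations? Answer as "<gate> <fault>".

G5 stuck-at-1

Evaluate each candidate on input x1=1, x2=1, x3=0:
  G5 stuck-at-1: G1=0, G2=1, G3=0, G4=1, G5=1 [stuck-at-1] → 1 — matches
  G1 stuck-at-1: G1=1 [stuck-at-1], G2=0, G3=1, G4=0, G5=0 → 0 — eliminated
Only G5 stuck-at-1 reproduces the observed 1.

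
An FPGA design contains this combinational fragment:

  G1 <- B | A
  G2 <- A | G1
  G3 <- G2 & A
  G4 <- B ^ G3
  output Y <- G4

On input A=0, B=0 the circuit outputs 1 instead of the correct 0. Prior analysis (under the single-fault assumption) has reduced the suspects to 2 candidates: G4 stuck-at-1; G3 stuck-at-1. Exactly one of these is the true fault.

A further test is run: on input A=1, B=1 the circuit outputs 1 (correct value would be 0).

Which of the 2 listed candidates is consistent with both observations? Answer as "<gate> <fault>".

G4 stuck-at-1

Evaluate each candidate on input A=1, B=1:
  G4 stuck-at-1: G1=1, G2=1, G3=1, G4=1 [stuck-at-1] → 1 — matches
  G3 stuck-at-1: G1=1, G2=1, G3=1 [stuck-at-1], G4=0 → 0 — eliminated
Only G4 stuck-at-1 reproduces the observed 1.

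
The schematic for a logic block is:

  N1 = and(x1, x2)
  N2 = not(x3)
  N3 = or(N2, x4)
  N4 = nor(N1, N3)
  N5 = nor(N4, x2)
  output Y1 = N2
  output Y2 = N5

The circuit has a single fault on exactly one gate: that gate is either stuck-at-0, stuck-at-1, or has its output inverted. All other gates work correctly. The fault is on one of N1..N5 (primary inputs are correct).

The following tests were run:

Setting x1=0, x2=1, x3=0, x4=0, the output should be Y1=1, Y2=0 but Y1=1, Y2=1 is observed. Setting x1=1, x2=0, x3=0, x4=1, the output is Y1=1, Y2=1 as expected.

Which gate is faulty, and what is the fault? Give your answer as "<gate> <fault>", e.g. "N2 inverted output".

N5 stuck-at-1

Fault-free values for test 1 (x1=0, x2=1, x3=0, x4=0): N1=0, N2=1, N3=1, N4=0, N5=0, giving Y1=1, Y2=0. Observed Y1=1, Y2=1.
Test 1: faults giving observed Y1=1, Y2=1 are {N5 stuck-at-1, N5 inverted output}.
Test 2 (x1=1, x2=0, x3=0, x4=1): fault-free N1=0, N2=1, N3=1, N4=0, N5=1 → Y1=1, Y2=1; observed Y1=1, Y2=1. Eliminates N5 inverted output.
Only N5 stuck-at-1 is consistent with every test.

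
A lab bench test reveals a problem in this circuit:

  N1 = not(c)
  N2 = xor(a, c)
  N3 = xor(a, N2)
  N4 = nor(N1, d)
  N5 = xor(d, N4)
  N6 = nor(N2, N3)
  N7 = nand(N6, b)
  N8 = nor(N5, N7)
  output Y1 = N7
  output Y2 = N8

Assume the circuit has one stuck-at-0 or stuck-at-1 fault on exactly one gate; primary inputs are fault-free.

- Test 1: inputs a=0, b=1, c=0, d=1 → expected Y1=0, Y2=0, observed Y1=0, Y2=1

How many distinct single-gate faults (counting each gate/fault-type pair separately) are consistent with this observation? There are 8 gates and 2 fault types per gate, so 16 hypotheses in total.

Fault-free: N1=1, N2=0, N3=0, N4=0, N5=1, N6=1, N7=0, N8=0 → Y1=0, Y2=0. Observed Y1=0, Y2=1.
  N1: none of the 2 fault types match ✗
  N2: none of the 2 fault types match ✗
  N3: none of the 2 fault types match ✗
  N4: stuck-at-1 ✓; others ✗
  N5: stuck-at-0 ✓; others ✗
  N6: none of the 2 fault types match ✗
  N7: none of the 2 fault types match ✗
  N8: stuck-at-1 ✓; others ✗
Consistent faults: {N4 stuck-at-1, N5 stuck-at-0, N8 stuck-at-1} — 3 in all.

3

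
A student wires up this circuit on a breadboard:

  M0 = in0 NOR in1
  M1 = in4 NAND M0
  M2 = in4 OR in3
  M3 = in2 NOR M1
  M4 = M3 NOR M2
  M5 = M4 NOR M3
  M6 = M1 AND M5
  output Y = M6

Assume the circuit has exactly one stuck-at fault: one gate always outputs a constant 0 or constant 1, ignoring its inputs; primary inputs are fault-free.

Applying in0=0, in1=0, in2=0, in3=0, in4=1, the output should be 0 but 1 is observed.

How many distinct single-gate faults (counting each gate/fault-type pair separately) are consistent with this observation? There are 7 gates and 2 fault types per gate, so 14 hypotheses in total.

3

Fault-free: M0=1, M1=0, M2=1, M3=1, M4=0, M5=0, M6=0 → 0. Observed 1.
  M0 stuck-at-0: output 1 ✓
  M0 stuck-at-1: output 0 ✗
  M1 stuck-at-0: output 0 ✗
  M1 stuck-at-1: output 1 ✓
  M2 stuck-at-0: output 0 ✗
  M2 stuck-at-1: output 0 ✗
  M3 stuck-at-0: output 0 ✗
  M3 stuck-at-1: output 0 ✗
  M4 stuck-at-0: output 0 ✗
  M4 stuck-at-1: output 0 ✗
  M5 stuck-at-0: output 0 ✗
  M5 stuck-at-1: output 0 ✗
  M6 stuck-at-0: output 0 ✗
  M6 stuck-at-1: output 1 ✓
Consistent faults: {M0 stuck-at-0, M1 stuck-at-1, M6 stuck-at-1} — 3 in all.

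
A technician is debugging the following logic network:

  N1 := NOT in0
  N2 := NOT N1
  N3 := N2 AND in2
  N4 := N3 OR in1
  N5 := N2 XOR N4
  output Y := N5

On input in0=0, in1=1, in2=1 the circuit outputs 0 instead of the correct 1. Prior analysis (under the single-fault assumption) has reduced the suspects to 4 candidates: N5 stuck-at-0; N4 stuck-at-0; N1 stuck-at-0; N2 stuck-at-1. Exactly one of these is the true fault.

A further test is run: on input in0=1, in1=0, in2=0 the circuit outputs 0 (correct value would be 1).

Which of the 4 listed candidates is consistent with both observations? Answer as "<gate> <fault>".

N5 stuck-at-0

Evaluate each candidate on input in0=1, in1=0, in2=0:
  N5 stuck-at-0: N1=0, N2=1, N3=0, N4=0, N5=0 [stuck-at-0] → 0 — matches
  N4 stuck-at-0: N1=0, N2=1, N3=0, N4=0 [stuck-at-0], N5=1 → 1 — eliminated
  N1 stuck-at-0: N1=0 [stuck-at-0], N2=1, N3=0, N4=0, N5=1 → 1 — eliminated
  N2 stuck-at-1: N1=0, N2=1 [stuck-at-1], N3=0, N4=0, N5=1 → 1 — eliminated
Only N5 stuck-at-0 reproduces the observed 0.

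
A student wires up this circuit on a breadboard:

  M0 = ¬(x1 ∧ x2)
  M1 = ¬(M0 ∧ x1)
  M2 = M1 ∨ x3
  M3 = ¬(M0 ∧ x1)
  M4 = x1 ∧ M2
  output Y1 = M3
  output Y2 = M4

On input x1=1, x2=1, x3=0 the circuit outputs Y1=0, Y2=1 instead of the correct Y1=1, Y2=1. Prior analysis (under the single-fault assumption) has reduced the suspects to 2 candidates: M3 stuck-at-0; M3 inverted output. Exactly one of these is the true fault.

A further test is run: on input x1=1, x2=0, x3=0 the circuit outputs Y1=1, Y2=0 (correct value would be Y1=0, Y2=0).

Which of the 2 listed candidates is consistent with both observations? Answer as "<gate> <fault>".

M3 inverted output

Evaluate each candidate on input x1=1, x2=0, x3=0:
  M3 stuck-at-0: M0=1, M1=0, M2=0, M3=0 [stuck-at-0], M4=0 → Y1=0, Y2=0 — eliminated
  M3 inverted output: M0=1, M1=0, M2=0, M3=1 [inverted output], M4=0 → Y1=1, Y2=0 — matches
Only M3 inverted output reproduces the observed Y1=1, Y2=0.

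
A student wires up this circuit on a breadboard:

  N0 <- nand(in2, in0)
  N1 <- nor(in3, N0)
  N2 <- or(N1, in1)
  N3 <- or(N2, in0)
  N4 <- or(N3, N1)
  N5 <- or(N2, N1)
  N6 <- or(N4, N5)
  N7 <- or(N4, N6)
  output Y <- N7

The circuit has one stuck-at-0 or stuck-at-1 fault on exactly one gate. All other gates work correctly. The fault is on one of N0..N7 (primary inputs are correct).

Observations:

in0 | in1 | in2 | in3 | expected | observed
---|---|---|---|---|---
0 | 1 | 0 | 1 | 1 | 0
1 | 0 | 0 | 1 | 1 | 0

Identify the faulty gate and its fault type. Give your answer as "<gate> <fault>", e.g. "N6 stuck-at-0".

Fault-free values for test 1 (in0=0, in1=1, in2=0, in3=1): N0=1, N1=0, N2=1, N3=1, N4=1, N5=1, N6=1, N7=1, giving Y=1. Observed 0.
Test 1: faults giving observed 0 are {N2 stuck-at-0, N7 stuck-at-0}.
Test 2 (in0=1, in1=0, in2=0, in3=1): fault-free N0=1, N1=0, N2=0, N3=1, N4=1, N5=0, N6=1, N7=1 → 1; observed 0. Eliminates N2 stuck-at-0.
Only N7 stuck-at-0 is consistent with every test.

N7 stuck-at-0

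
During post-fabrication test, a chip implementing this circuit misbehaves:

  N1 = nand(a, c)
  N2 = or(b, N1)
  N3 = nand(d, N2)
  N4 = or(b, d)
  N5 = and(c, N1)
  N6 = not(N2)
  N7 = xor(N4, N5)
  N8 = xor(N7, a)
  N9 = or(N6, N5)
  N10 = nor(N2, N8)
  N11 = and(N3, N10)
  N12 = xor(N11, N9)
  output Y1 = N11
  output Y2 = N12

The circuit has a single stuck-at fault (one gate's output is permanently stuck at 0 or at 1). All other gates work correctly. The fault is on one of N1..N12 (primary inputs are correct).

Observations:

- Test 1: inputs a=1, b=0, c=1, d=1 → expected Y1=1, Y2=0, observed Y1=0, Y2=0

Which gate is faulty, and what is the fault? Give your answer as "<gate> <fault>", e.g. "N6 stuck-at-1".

Fault-free values for test 1 (a=1, b=0, c=1, d=1): N1=0, N2=0, N3=1, N4=1, N5=0, N6=1, N7=1, N8=0, N9=1, N10=1, N11=1, N12=0, giving Y1=1, Y2=0. Observed Y1=0, Y2=0.
Test 1: faults giving observed Y1=0, Y2=0 are {N2 stuck-at-1}.
Only N2 stuck-at-1 is consistent with every test.

N2 stuck-at-1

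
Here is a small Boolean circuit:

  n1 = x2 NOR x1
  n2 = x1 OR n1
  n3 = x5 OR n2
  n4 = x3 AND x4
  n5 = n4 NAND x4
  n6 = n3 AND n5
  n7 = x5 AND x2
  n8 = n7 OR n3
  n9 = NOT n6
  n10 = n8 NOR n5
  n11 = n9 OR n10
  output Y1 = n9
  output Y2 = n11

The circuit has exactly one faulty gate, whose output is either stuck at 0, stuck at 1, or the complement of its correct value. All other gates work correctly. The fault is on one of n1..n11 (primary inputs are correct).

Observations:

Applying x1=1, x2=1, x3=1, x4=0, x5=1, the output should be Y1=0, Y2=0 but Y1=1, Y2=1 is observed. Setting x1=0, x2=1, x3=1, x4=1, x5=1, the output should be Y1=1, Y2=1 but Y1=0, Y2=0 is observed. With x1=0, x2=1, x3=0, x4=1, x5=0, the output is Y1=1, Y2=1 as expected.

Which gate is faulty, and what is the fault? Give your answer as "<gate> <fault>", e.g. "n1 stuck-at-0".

n5 inverted output

Fault-free values for test 1 (x1=1, x2=1, x3=1, x4=0, x5=1): n1=0, n2=1, n3=1, n4=0, n5=1, n6=1, n7=1, n8=1, n9=0, n10=0, n11=0, giving Y1=0, Y2=0. Observed Y1=1, Y2=1.
Test 1: faults giving observed Y1=1, Y2=1 are {n3 stuck-at-0, n3 inverted output, n5 stuck-at-0, n5 inverted output, n6 stuck-at-0, n6 inverted output, n9 stuck-at-1, n9 inverted output}.
Test 2 (x1=0, x2=1, x3=1, x4=1, x5=1): fault-free n1=0, n2=0, n3=1, n4=1, n5=0, n6=0, n7=1, n8=1, n9=1, n10=0, n11=1 → Y1=1, Y2=1; observed Y1=0, Y2=0. Eliminates n3 stuck-at-0, n3 inverted output, n5 stuck-at-0, n6 stuck-at-0, n9 stuck-at-1.
Test 3 (x1=0, x2=1, x3=0, x4=1, x5=0): fault-free n1=0, n2=0, n3=0, n4=0, n5=1, n6=0, n7=0, n8=0, n9=1, n10=0, n11=1 → Y1=1, Y2=1; observed Y1=1, Y2=1. Eliminates n6 inverted output, n9 inverted output.
Only n5 inverted output is consistent with every test.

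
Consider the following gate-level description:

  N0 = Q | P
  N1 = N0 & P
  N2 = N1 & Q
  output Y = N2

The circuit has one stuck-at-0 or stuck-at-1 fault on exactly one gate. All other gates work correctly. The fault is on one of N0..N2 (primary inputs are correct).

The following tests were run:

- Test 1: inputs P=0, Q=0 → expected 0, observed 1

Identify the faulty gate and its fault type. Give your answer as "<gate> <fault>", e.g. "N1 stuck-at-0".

N2 stuck-at-1

Fault-free values for test 1 (P=0, Q=0): N0=0, N1=0, N2=0, giving Y=0. Observed 1.
Test 1: faults giving observed 1 are {N2 stuck-at-1}.
Only N2 stuck-at-1 is consistent with every test.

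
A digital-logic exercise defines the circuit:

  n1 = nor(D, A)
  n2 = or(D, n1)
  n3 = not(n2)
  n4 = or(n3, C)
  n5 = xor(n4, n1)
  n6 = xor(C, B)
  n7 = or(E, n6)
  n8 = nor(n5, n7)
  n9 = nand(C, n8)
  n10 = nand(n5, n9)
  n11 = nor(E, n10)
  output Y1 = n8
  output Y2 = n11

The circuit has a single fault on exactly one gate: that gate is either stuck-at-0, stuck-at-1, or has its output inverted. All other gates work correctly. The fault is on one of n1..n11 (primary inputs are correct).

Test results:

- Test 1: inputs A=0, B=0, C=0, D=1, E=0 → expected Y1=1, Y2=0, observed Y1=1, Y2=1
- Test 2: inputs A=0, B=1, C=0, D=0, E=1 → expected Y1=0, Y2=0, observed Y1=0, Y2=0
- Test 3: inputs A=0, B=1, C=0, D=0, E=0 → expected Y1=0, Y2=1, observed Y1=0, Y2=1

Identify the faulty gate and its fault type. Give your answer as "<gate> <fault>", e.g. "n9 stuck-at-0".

Fault-free values for test 1 (A=0, B=0, C=0, D=1, E=0): n1=0, n2=1, n3=0, n4=0, n5=0, n6=0, n7=0, n8=1, n9=1, n10=1, n11=0, giving Y1=1, Y2=0. Observed Y1=1, Y2=1.
Test 1: faults giving observed Y1=1, Y2=1 are {n10 stuck-at-0, n10 inverted output, n11 stuck-at-1, n11 inverted output}.
Test 2 (A=0, B=1, C=0, D=0, E=1): fault-free n1=1, n2=1, n3=0, n4=0, n5=1, n6=1, n7=1, n8=0, n9=1, n10=0, n11=0 → Y1=0, Y2=0; observed Y1=0, Y2=0. Eliminates n11 stuck-at-1, n11 inverted output.
Test 3 (A=0, B=1, C=0, D=0, E=0): fault-free n1=1, n2=1, n3=0, n4=0, n5=1, n6=1, n7=1, n8=0, n9=1, n10=0, n11=1 → Y1=0, Y2=1; observed Y1=0, Y2=1. Eliminates n10 inverted output.
Only n10 stuck-at-0 is consistent with every test.

n10 stuck-at-0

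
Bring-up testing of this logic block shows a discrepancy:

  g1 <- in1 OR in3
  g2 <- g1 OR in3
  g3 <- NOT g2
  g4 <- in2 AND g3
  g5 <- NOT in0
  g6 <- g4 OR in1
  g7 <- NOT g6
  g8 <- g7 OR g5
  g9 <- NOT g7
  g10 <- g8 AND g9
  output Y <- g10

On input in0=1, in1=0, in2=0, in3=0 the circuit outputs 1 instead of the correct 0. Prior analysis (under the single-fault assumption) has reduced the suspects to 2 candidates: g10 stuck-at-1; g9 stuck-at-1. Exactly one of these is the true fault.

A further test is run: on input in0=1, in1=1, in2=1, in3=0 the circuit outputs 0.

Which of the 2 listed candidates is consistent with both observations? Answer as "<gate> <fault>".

Evaluate each candidate on input in0=1, in1=1, in2=1, in3=0:
  g10 stuck-at-1: g1=1, g2=1, g3=0, g4=0, g5=0, g6=1, g7=0, g8=0, g9=1, g10=1 [stuck-at-1] → 1 — eliminated
  g9 stuck-at-1: g1=1, g2=1, g3=0, g4=0, g5=0, g6=1, g7=0, g8=0, g9=1 [stuck-at-1], g10=0 → 0 — matches
Only g9 stuck-at-1 reproduces the observed 0.

g9 stuck-at-1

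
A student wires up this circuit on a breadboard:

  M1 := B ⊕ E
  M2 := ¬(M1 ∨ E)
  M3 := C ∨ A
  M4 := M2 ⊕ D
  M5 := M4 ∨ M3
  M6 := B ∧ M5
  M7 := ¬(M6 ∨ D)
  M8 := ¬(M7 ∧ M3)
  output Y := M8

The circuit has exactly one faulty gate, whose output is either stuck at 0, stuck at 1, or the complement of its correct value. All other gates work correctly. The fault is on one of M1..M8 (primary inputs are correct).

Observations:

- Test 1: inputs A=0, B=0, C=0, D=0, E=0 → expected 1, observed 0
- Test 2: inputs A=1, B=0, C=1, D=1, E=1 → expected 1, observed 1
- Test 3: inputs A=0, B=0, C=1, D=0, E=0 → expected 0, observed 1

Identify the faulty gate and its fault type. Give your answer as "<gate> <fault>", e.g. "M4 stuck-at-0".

Fault-free values for test 1 (A=0, B=0, C=0, D=0, E=0): M1=0, M2=1, M3=0, M4=1, M5=1, M6=0, M7=1, M8=1, giving Y=1. Observed 0.
Test 1: faults giving observed 0 are {M3 stuck-at-1, M3 inverted output, M8 stuck-at-0, M8 inverted output}.
Test 2 (A=1, B=0, C=1, D=1, E=1): fault-free M1=1, M2=0, M3=1, M4=1, M5=1, M6=0, M7=0, M8=1 → 1; observed 1. Eliminates M8 stuck-at-0, M8 inverted output.
Test 3 (A=0, B=0, C=1, D=0, E=0): fault-free M1=0, M2=1, M3=1, M4=1, M5=1, M6=0, M7=1, M8=0 → 0; observed 1. Eliminates M3 stuck-at-1.
Only M3 inverted output is consistent with every test.

M3 inverted output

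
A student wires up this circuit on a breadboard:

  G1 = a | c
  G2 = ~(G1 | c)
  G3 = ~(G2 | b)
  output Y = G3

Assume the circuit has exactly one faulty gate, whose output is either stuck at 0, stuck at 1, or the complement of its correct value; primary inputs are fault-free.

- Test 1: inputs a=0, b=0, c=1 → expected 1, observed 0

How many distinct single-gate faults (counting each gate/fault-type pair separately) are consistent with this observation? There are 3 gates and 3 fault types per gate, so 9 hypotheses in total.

4

Fault-free: G1=1, G2=0, G3=1 → 1. Observed 0.
  G1 stuck-at-0: output 1 ✗
  G1 stuck-at-1: output 1 ✗
  G1 inverted output: output 1 ✗
  G2 stuck-at-0: output 1 ✗
  G2 stuck-at-1: output 0 ✓
  G2 inverted output: output 0 ✓
  G3 stuck-at-0: output 0 ✓
  G3 stuck-at-1: output 1 ✗
  G3 inverted output: output 0 ✓
Consistent faults: {G2 stuck-at-1, G2 inverted output, G3 stuck-at-0, G3 inverted output} — 4 in all.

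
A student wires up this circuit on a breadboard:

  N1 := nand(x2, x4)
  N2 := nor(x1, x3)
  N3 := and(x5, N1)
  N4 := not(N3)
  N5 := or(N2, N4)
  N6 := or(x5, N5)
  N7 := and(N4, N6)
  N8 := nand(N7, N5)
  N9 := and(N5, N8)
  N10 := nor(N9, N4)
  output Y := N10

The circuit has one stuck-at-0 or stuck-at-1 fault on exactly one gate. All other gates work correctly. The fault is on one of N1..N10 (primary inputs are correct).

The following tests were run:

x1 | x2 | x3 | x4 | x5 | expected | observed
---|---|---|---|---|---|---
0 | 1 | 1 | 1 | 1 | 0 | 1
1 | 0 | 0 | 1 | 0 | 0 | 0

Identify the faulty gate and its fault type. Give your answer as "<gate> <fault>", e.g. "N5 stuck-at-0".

Fault-free values for test 1 (x1=0, x2=1, x3=1, x4=1, x5=1): N1=0, N2=0, N3=0, N4=1, N5=1, N6=1, N7=1, N8=0, N9=0, N10=0, giving Y=0. Observed 1.
Test 1: faults giving observed 1 are {N1 stuck-at-1, N3 stuck-at-1, N4 stuck-at-0, N10 stuck-at-1}.
Test 2 (x1=1, x2=0, x3=0, x4=1, x5=0): fault-free N1=1, N2=0, N3=0, N4=1, N5=1, N6=1, N7=1, N8=0, N9=0, N10=0 → 0; observed 0. Eliminates N3 stuck-at-1, N4 stuck-at-0, N10 stuck-at-1.
Only N1 stuck-at-1 is consistent with every test.

N1 stuck-at-1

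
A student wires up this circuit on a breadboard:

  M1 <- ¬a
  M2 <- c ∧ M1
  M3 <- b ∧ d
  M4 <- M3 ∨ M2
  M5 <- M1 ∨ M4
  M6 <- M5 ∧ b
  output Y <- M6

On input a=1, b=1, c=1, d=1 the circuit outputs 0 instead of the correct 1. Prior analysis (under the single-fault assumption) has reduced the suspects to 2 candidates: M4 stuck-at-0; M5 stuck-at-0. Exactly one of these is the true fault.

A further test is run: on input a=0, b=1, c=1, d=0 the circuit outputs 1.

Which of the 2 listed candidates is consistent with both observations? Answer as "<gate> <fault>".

M4 stuck-at-0

Evaluate each candidate on input a=0, b=1, c=1, d=0:
  M4 stuck-at-0: M1=1, M2=1, M3=0, M4=0 [stuck-at-0], M5=1, M6=1 → 1 — matches
  M5 stuck-at-0: M1=1, M2=1, M3=0, M4=1, M5=0 [stuck-at-0], M6=0 → 0 — eliminated
Only M4 stuck-at-0 reproduces the observed 1.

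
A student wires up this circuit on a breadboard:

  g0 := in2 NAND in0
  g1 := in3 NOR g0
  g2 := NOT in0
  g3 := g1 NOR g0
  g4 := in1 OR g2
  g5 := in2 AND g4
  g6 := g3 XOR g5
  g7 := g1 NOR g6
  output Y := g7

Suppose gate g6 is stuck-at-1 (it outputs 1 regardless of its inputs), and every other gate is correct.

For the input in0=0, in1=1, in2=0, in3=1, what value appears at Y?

Propagate with g6 forced: g0=1, g1=0, g2=1, g3=0, g4=1, g5=0, g6=1 [stuck-at-1], g7=0.
So Y = 0. (Without the fault it would be 1.)

0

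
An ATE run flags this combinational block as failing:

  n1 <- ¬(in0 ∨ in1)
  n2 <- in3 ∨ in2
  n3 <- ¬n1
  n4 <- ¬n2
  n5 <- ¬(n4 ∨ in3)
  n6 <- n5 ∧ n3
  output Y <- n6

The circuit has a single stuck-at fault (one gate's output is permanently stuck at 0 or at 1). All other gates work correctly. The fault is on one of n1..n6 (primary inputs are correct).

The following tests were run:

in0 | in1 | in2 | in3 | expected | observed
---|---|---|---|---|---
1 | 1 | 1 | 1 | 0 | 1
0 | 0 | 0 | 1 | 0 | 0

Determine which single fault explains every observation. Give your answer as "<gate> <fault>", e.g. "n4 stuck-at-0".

Fault-free values for test 1 (in0=1, in1=1, in2=1, in3=1): n1=0, n2=1, n3=1, n4=0, n5=0, n6=0, giving Y=0. Observed 1.
Test 1: faults giving observed 1 are {n5 stuck-at-1, n6 stuck-at-1}.
Test 2 (in0=0, in1=0, in2=0, in3=1): fault-free n1=1, n2=1, n3=0, n4=0, n5=0, n6=0 → 0; observed 0. Eliminates n6 stuck-at-1.
Only n5 stuck-at-1 is consistent with every test.

n5 stuck-at-1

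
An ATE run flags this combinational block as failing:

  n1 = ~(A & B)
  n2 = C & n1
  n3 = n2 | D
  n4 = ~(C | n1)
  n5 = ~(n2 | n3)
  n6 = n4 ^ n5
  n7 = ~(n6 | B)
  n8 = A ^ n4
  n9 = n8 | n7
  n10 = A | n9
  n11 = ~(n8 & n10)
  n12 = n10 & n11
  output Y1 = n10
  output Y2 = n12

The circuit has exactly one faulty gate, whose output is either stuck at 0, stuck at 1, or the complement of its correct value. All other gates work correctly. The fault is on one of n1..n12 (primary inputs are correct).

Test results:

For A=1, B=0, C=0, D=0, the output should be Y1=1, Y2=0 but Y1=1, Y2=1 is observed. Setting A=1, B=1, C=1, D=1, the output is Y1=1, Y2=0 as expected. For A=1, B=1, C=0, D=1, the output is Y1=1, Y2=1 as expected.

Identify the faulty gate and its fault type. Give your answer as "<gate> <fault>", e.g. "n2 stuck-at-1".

n1 stuck-at-0

Fault-free values for test 1 (A=1, B=0, C=0, D=0): n1=1, n2=0, n3=0, n4=0, n5=1, n6=1, n7=0, n8=1, n9=1, n10=1, n11=0, n12=0, giving Y1=1, Y2=0. Observed Y1=1, Y2=1.
Test 1: faults giving observed Y1=1, Y2=1 are {n1 stuck-at-0, n1 inverted output, n4 stuck-at-1, n4 inverted output, n8 stuck-at-0, n8 inverted output, n11 stuck-at-1, n11 inverted output, n12 stuck-at-1, n12 inverted output}.
Test 2 (A=1, B=1, C=1, D=1): fault-free n1=0, n2=0, n3=1, n4=0, n5=0, n6=0, n7=0, n8=1, n9=1, n10=1, n11=0, n12=0 → Y1=1, Y2=0; observed Y1=1, Y2=0. Eliminates n4 stuck-at-1, n4 inverted output, n8 stuck-at-0, n8 inverted output, n11 stuck-at-1, n11 inverted output, n12 stuck-at-1, n12 inverted output.
Test 3 (A=1, B=1, C=0, D=1): fault-free n1=0, n2=0, n3=1, n4=1, n5=0, n6=1, n7=0, n8=0, n9=0, n10=1, n11=1, n12=1 → Y1=1, Y2=1; observed Y1=1, Y2=1. Eliminates n1 inverted output.
Only n1 stuck-at-0 is consistent with every test.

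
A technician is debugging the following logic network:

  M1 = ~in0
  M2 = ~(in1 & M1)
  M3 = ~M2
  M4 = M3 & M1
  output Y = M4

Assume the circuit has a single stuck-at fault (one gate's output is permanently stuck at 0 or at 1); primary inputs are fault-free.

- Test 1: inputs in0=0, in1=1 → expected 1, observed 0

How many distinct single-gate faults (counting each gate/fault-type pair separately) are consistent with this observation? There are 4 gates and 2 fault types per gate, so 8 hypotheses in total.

4

Fault-free: M1=1, M2=0, M3=1, M4=1 → 1. Observed 0.
  M1 stuck-at-0: output 0 ✓
  M1 stuck-at-1: output 1 ✗
  M2 stuck-at-0: output 1 ✗
  M2 stuck-at-1: output 0 ✓
  M3 stuck-at-0: output 0 ✓
  M3 stuck-at-1: output 1 ✗
  M4 stuck-at-0: output 0 ✓
  M4 stuck-at-1: output 1 ✗
Consistent faults: {M1 stuck-at-0, M2 stuck-at-1, M3 stuck-at-0, M4 stuck-at-0} — 4 in all.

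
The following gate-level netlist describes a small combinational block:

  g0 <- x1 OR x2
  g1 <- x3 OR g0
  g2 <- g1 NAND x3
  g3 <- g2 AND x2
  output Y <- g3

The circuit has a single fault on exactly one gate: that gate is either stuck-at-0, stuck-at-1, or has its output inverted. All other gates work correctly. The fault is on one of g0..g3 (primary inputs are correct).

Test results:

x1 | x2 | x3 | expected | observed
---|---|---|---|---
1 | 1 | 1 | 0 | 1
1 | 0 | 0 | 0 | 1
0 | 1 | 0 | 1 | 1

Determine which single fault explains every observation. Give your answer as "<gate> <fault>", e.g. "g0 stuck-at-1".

g3 stuck-at-1

Fault-free values for test 1 (x1=1, x2=1, x3=1): g0=1, g1=1, g2=0, g3=0, giving Y=0. Observed 1.
Test 1: faults giving observed 1 are {g1 stuck-at-0, g1 inverted output, g2 stuck-at-1, g2 inverted output, g3 stuck-at-1, g3 inverted output}.
Test 2 (x1=1, x2=0, x3=0): fault-free g0=1, g1=1, g2=1, g3=0 → 0; observed 1. Eliminates g1 stuck-at-0, g1 inverted output, g2 stuck-at-1, g2 inverted output.
Test 3 (x1=0, x2=1, x3=0): fault-free g0=1, g1=1, g2=1, g3=1 → 1; observed 1. Eliminates g3 inverted output.
Only g3 stuck-at-1 is consistent with every test.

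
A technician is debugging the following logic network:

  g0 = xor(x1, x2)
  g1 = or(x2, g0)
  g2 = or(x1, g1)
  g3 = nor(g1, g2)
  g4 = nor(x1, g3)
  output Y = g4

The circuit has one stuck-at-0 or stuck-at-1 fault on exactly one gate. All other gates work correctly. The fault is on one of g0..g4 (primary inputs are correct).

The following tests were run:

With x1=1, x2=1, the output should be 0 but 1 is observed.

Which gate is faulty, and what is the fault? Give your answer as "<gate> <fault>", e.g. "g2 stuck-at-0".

Fault-free values for test 1 (x1=1, x2=1): g0=0, g1=1, g2=1, g3=0, g4=0, giving Y=0. Observed 1.
Test 1: faults giving observed 1 are {g4 stuck-at-1}.
Only g4 stuck-at-1 is consistent with every test.

g4 stuck-at-1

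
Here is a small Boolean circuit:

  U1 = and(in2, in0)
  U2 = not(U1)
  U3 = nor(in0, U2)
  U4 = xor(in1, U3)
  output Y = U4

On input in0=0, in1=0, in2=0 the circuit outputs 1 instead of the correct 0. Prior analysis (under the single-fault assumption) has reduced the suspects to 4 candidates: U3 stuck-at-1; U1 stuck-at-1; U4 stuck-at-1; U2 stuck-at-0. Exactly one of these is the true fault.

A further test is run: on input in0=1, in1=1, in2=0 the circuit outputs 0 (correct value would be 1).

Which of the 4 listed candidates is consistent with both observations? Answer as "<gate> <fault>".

Evaluate each candidate on input in0=1, in1=1, in2=0:
  U3 stuck-at-1: U1=0, U2=1, U3=1 [stuck-at-1], U4=0 → 0 — matches
  U1 stuck-at-1: U1=1 [stuck-at-1], U2=0, U3=0, U4=1 → 1 — eliminated
  U4 stuck-at-1: U1=0, U2=1, U3=0, U4=1 [stuck-at-1] → 1 — eliminated
  U2 stuck-at-0: U1=0, U2=0 [stuck-at-0], U3=0, U4=1 → 1 — eliminated
Only U3 stuck-at-1 reproduces the observed 0.

U3 stuck-at-1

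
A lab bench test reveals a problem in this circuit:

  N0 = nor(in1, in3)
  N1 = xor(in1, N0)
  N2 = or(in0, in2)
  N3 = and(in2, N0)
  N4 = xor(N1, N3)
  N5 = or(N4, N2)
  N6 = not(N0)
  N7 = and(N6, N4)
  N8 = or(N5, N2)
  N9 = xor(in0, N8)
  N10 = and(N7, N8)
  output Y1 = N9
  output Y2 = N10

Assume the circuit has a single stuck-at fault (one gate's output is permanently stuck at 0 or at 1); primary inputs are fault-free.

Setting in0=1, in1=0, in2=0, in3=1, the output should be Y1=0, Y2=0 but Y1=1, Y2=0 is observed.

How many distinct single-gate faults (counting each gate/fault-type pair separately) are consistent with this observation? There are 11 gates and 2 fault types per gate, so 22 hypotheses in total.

3

Fault-free: N0=0, N1=0, N2=1, N3=0, N4=0, N5=1, N6=1, N7=0, N8=1, N9=0, N10=0 → Y1=0, Y2=0. Observed Y1=1, Y2=0.
  N0: none of the 2 fault types match ✗
  N1: none of the 2 fault types match ✗
  N2: stuck-at-0 ✓; others ✗
  N3: none of the 2 fault types match ✗
  N4: none of the 2 fault types match ✗
  N5: none of the 2 fault types match ✗
  N6: none of the 2 fault types match ✗
  N7: none of the 2 fault types match ✗
  N8: stuck-at-0 ✓; others ✗
  N9: stuck-at-1 ✓; others ✗
  N10: none of the 2 fault types match ✗
Consistent faults: {N2 stuck-at-0, N8 stuck-at-0, N9 stuck-at-1} — 3 in all.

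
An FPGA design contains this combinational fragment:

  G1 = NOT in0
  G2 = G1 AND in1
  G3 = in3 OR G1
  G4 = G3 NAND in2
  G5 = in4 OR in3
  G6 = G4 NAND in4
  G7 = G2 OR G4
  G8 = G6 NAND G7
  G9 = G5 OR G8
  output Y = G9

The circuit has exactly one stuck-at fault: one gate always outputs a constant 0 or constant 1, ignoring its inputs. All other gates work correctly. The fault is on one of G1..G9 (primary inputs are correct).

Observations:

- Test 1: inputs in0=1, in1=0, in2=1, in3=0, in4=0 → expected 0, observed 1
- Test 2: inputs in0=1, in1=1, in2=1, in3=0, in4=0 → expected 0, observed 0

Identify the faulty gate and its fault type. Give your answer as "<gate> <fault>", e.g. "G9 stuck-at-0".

G1 stuck-at-1

Fault-free values for test 1 (in0=1, in1=0, in2=1, in3=0, in4=0): G1=0, G2=0, G3=0, G4=1, G5=0, G6=1, G7=1, G8=0, G9=0, giving Y=0. Observed 1.
Test 1: faults giving observed 1 are {G1 stuck-at-1, G3 stuck-at-1, G4 stuck-at-0, G5 stuck-at-1, G6 stuck-at-0, G7 stuck-at-0, G8 stuck-at-1, G9 stuck-at-1}.
Test 2 (in0=1, in1=1, in2=1, in3=0, in4=0): fault-free G1=0, G2=0, G3=0, G4=1, G5=0, G6=1, G7=1, G8=0, G9=0 → 0; observed 0. Eliminates G3 stuck-at-1, G4 stuck-at-0, G5 stuck-at-1, G6 stuck-at-0, G7 stuck-at-0, G8 stuck-at-1, G9 stuck-at-1.
Only G1 stuck-at-1 is consistent with every test.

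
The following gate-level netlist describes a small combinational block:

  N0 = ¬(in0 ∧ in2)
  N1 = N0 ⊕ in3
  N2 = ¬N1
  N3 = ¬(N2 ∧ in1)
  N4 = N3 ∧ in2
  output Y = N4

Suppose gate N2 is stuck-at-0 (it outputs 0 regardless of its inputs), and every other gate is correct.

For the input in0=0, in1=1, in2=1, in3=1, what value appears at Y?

1

Propagate with N2 forced: N0=1, N1=0, N2=0 [stuck-at-0], N3=1, N4=1.
So Y = 1. (Without the fault it would be 0.)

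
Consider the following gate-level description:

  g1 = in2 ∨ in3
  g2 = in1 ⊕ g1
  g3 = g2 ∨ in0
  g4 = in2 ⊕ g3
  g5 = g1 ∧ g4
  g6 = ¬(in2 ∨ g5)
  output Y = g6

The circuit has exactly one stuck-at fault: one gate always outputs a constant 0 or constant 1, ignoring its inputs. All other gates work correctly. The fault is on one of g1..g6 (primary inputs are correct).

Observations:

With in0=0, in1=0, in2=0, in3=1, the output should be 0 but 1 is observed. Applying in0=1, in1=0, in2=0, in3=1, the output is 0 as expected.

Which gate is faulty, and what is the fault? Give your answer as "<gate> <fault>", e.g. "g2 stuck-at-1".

g2 stuck-at-0

Fault-free values for test 1 (in0=0, in1=0, in2=0, in3=1): g1=1, g2=1, g3=1, g4=1, g5=1, g6=0, giving Y=0. Observed 1.
Test 1: faults giving observed 1 are {g1 stuck-at-0, g2 stuck-at-0, g3 stuck-at-0, g4 stuck-at-0, g5 stuck-at-0, g6 stuck-at-1}.
Test 2 (in0=1, in1=0, in2=0, in3=1): fault-free g1=1, g2=1, g3=1, g4=1, g5=1, g6=0 → 0; observed 0. Eliminates g1 stuck-at-0, g3 stuck-at-0, g4 stuck-at-0, g5 stuck-at-0, g6 stuck-at-1.
Only g2 stuck-at-0 is consistent with every test.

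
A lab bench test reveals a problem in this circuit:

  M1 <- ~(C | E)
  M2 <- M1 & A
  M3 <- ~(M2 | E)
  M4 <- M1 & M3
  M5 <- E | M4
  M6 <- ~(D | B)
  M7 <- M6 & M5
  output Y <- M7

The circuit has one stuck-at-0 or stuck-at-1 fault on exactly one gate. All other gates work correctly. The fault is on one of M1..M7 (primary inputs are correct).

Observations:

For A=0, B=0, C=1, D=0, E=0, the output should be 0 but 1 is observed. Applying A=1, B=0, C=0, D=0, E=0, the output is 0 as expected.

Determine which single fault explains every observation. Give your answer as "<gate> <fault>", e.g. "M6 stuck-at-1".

Fault-free values for test 1 (A=0, B=0, C=1, D=0, E=0): M1=0, M2=0, M3=1, M4=0, M5=0, M6=1, M7=0, giving Y=0. Observed 1.
Test 1: faults giving observed 1 are {M1 stuck-at-1, M4 stuck-at-1, M5 stuck-at-1, M7 stuck-at-1}.
Test 2 (A=1, B=0, C=0, D=0, E=0): fault-free M1=1, M2=1, M3=0, M4=0, M5=0, M6=1, M7=0 → 0; observed 0. Eliminates M4 stuck-at-1, M5 stuck-at-1, M7 stuck-at-1.
Only M1 stuck-at-1 is consistent with every test.

M1 stuck-at-1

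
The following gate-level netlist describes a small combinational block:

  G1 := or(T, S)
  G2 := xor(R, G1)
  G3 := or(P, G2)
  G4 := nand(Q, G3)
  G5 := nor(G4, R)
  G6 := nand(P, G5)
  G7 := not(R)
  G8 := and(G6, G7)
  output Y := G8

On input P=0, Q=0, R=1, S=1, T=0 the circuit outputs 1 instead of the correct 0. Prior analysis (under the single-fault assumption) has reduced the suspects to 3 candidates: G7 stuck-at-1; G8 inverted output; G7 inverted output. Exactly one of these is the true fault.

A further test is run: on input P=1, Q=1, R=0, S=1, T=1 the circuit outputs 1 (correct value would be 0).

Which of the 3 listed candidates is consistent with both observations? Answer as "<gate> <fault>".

Evaluate each candidate on input P=1, Q=1, R=0, S=1, T=1:
  G7 stuck-at-1: G1=1, G2=1, G3=1, G4=0, G5=1, G6=0, G7=1 [stuck-at-1], G8=0 → 0 — eliminated
  G8 inverted output: G1=1, G2=1, G3=1, G4=0, G5=1, G6=0, G7=1, G8=1 [inverted output] → 1 — matches
  G7 inverted output: G1=1, G2=1, G3=1, G4=0, G5=1, G6=0, G7=0 [inverted output], G8=0 → 0 — eliminated
Only G8 inverted output reproduces the observed 1.

G8 inverted output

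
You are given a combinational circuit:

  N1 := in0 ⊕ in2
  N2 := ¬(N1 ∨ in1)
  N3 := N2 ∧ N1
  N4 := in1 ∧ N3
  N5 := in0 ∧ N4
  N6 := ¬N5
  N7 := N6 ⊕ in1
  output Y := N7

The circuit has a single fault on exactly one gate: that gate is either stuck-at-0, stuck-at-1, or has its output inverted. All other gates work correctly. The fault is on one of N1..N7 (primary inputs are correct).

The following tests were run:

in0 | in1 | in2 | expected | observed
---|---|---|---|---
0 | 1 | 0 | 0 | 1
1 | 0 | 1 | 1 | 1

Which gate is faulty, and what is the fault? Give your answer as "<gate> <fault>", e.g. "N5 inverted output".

Fault-free values for test 1 (in0=0, in1=1, in2=0): N1=0, N2=0, N3=0, N4=0, N5=0, N6=1, N7=0, giving Y=0. Observed 1.
Test 1: faults giving observed 1 are {N5 stuck-at-1, N5 inverted output, N6 stuck-at-0, N6 inverted output, N7 stuck-at-1, N7 inverted output}.
Test 2 (in0=1, in1=0, in2=1): fault-free N1=0, N2=1, N3=0, N4=0, N5=0, N6=1, N7=1 → 1; observed 1. Eliminates N5 stuck-at-1, N5 inverted output, N6 stuck-at-0, N6 inverted output, N7 inverted output.
Only N7 stuck-at-1 is consistent with every test.

N7 stuck-at-1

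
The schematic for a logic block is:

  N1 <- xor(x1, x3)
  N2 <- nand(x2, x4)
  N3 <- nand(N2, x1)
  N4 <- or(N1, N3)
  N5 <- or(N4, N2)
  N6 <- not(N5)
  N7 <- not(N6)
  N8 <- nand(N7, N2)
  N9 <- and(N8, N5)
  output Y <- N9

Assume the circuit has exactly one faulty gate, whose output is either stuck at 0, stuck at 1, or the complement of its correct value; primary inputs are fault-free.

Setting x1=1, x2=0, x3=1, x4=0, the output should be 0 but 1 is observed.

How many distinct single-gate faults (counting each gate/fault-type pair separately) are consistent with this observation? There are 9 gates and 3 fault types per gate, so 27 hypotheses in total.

Fault-free: N1=0, N2=1, N3=0, N4=0, N5=1, N6=0, N7=1, N8=0, N9=0 → 0. Observed 1.
  N1: none of the 3 fault types match ✗
  N2: stuck-at-0, inverted output ✓; others ✗
  N3: none of the 3 fault types match ✗
  N4: none of the 3 fault types match ✗
  N5: none of the 3 fault types match ✗
  N6: stuck-at-1, inverted output ✓; others ✗
  N7: stuck-at-0, inverted output ✓; others ✗
  N8: stuck-at-1, inverted output ✓; others ✗
  N9: stuck-at-1, inverted output ✓; others ✗
Consistent faults: {N2 stuck-at-0, N2 inverted output, N6 stuck-at-1, N6 inverted output, N7 stuck-at-0, N7 inverted output, N8 stuck-at-1, N8 inverted output, N9 stuck-at-1, N9 inverted output} — 10 in all.

10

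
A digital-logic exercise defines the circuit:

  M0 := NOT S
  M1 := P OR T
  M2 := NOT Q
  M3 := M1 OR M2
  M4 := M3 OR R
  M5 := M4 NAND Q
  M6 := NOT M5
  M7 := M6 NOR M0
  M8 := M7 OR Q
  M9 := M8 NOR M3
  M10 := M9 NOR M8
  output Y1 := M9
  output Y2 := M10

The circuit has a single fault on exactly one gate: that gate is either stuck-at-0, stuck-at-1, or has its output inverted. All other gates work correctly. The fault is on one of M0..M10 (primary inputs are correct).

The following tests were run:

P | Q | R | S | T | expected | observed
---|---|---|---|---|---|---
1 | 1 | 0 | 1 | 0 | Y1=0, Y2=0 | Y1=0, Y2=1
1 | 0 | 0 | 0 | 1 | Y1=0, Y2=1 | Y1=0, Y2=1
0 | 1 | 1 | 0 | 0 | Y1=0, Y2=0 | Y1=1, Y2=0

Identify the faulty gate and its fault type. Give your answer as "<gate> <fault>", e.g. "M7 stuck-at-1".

M8 stuck-at-0

Fault-free values for test 1 (P=1, Q=1, R=0, S=1, T=0): M0=0, M1=1, M2=0, M3=1, M4=1, M5=0, M6=1, M7=0, M8=1, M9=0, M10=0, giving Y1=0, Y2=0. Observed Y1=0, Y2=1.
Test 1: faults giving observed Y1=0, Y2=1 are {M8 stuck-at-0, M8 inverted output, M10 stuck-at-1, M10 inverted output}.
Test 2 (P=1, Q=0, R=0, S=0, T=1): fault-free M0=1, M1=1, M2=1, M3=1, M4=1, M5=1, M6=0, M7=0, M8=0, M9=0, M10=1 → Y1=0, Y2=1; observed Y1=0, Y2=1. Eliminates M8 inverted output, M10 inverted output.
Test 3 (P=0, Q=1, R=1, S=0, T=0): fault-free M0=1, M1=0, M2=0, M3=0, M4=1, M5=0, M6=1, M7=0, M8=1, M9=0, M10=0 → Y1=0, Y2=0; observed Y1=1, Y2=0. Eliminates M10 stuck-at-1.
Only M8 stuck-at-0 is consistent with every test.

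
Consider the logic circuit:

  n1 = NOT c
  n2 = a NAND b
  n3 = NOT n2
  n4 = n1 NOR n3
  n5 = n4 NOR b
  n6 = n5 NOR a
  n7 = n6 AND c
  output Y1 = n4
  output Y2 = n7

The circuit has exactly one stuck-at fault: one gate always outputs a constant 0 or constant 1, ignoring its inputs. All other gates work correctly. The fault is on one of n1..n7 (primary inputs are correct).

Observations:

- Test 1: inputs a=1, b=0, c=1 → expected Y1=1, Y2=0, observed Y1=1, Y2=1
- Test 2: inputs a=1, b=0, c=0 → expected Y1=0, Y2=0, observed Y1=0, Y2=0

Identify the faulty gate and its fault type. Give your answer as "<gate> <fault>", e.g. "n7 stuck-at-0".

Fault-free values for test 1 (a=1, b=0, c=1): n1=0, n2=1, n3=0, n4=1, n5=0, n6=0, n7=0, giving Y1=1, Y2=0. Observed Y1=1, Y2=1.
Test 1: faults giving observed Y1=1, Y2=1 are {n6 stuck-at-1, n7 stuck-at-1}.
Test 2 (a=1, b=0, c=0): fault-free n1=1, n2=1, n3=0, n4=0, n5=1, n6=0, n7=0 → Y1=0, Y2=0; observed Y1=0, Y2=0. Eliminates n7 stuck-at-1.
Only n6 stuck-at-1 is consistent with every test.

n6 stuck-at-1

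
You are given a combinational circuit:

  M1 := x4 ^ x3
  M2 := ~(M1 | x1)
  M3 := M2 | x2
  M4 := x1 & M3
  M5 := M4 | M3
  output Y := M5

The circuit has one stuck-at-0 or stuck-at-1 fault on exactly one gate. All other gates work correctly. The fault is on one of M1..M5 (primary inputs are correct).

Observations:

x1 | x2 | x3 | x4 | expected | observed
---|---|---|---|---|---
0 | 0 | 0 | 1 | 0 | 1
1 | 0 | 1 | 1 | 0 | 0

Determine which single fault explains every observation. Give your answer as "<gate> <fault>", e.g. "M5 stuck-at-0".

Fault-free values for test 1 (x1=0, x2=0, x3=0, x4=1): M1=1, M2=0, M3=0, M4=0, M5=0, giving Y=0. Observed 1.
Test 1: faults giving observed 1 are {M1 stuck-at-0, M2 stuck-at-1, M3 stuck-at-1, M4 stuck-at-1, M5 stuck-at-1}.
Test 2 (x1=1, x2=0, x3=1, x4=1): fault-free M1=0, M2=0, M3=0, M4=0, M5=0 → 0; observed 0. Eliminates M2 stuck-at-1, M3 stuck-at-1, M4 stuck-at-1, M5 stuck-at-1.
Only M1 stuck-at-0 is consistent with every test.

M1 stuck-at-0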